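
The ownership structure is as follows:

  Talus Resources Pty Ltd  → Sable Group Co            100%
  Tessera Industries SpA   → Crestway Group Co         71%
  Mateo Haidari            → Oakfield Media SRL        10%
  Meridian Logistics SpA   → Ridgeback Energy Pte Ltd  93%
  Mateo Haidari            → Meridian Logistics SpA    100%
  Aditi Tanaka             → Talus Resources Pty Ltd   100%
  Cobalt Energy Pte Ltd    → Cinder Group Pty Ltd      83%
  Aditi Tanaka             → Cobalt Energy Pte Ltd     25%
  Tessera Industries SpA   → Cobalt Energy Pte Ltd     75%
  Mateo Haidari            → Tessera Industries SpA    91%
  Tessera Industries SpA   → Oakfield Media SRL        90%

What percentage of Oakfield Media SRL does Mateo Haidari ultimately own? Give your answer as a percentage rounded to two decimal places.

Mateo reaches Oakfield along 2 paths.
Direct stake: 10% = 10%.
Via Tessera: 91% × 90% = 81.9%.
Total: 10% + 81.9% = 91.9%.
Rounded: 91.90%.

91.90%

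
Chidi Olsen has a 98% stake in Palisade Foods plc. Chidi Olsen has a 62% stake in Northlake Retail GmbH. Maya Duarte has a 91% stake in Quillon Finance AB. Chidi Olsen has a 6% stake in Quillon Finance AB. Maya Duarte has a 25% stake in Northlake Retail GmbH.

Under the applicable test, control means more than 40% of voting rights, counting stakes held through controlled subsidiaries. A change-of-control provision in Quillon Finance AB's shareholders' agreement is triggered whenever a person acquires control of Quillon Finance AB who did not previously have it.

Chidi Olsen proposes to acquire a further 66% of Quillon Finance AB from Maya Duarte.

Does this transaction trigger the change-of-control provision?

Yes

The purchase adds only to Chidi's holdings (Maya's stake shrinks), so Chidi is the only person who could newly come to control Quillon.
Chidi holds 62% of Northlake, so Chidi controls Northlake.
Chidi holds 98% of Palisade, so Chidi controls Palisade.
In Quillon, Chidi's side holds only 6%, not > 40%.
So before the transaction, Chidi does not control Quillon.
After the purchase, Chidi's direct stake in Quillon rises to 6% + 66% = 72%, and Maya's stake falls to 25%.
Chidi holds 72% of Quillon, so Chidi controls Quillon.
Chidi did not control Quillon before and does after, so the clause is triggered.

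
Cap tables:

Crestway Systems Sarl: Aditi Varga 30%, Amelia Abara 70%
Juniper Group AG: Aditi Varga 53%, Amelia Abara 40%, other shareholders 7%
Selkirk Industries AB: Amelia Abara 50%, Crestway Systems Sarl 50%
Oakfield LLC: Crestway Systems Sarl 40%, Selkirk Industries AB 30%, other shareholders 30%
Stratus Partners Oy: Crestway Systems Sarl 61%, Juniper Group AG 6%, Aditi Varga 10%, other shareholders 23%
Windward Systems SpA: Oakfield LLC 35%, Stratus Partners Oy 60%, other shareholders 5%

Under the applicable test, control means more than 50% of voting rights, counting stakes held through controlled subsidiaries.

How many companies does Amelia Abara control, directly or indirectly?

5

Amelia holds 70% of Crestway, so Amelia controls Crestway.
Amelia and Crestway together hold 50% + 50% = 100% of Selkirk, so Amelia controls Selkirk.
Crestway and Selkirk together hold 40% + 30% = 70% of Oakfield, so Amelia controls Oakfield.
Crestway holds 61% of Stratus, so Amelia controls Stratus.
Oakfield and Stratus together hold 35% + 60% = 95% of Windward, so Amelia controls Windward.
No other company's threshold is met.
Amelia controls 5 companies.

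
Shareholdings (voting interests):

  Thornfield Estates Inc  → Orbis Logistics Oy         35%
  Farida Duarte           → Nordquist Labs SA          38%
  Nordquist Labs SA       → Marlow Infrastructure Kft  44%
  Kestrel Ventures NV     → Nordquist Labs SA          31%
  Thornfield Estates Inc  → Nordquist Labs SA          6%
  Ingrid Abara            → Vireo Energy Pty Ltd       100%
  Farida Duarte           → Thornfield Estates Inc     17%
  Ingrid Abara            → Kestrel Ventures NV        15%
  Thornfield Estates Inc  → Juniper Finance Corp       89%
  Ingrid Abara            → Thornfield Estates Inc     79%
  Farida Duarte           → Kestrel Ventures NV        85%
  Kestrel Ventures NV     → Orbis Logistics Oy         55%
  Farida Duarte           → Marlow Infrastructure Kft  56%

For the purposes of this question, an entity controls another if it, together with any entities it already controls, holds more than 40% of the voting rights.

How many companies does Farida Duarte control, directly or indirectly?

Farida holds 85% of Kestrel, so Farida controls Kestrel.
Kestrel and Farida together hold 31% + 38% = 69% of Nordquist, so Farida controls Nordquist.
Kestrel holds 55% of Orbis, so Farida controls Orbis.
Nordquist and Farida together hold 44% + 56% = 100% of Marlow, so Farida controls Marlow.
No other company's threshold is met.
Farida controls 4 companies.

4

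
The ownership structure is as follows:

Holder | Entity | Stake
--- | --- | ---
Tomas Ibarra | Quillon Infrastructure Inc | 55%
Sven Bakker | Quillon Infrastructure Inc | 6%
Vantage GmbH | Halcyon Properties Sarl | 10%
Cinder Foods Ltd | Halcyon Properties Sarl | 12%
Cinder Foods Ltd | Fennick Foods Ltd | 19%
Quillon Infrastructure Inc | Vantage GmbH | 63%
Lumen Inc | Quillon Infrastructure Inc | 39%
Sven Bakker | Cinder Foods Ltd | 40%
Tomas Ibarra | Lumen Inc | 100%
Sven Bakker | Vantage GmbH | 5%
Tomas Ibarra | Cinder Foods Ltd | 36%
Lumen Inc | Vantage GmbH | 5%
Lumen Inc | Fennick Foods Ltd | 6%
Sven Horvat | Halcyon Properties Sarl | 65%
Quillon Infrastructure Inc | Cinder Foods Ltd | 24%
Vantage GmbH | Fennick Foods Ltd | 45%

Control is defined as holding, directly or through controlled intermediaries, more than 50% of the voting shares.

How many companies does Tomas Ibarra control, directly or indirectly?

5

Tomas holds 100% of Lumen, so Tomas controls Lumen.
Tomas and Lumen together hold 55% + 39% = 94% of Quillon, so Tomas controls Quillon.
Tomas and Quillon together hold 36% + 24% = 60% of Cinder, so Tomas controls Cinder.
Quillon and Lumen together hold 63% + 5% = 68% of Vantage, so Tomas controls Vantage.
Vantage and Cinder and Lumen together hold 45% + 19% + 6% = 70% of Fennick, so Tomas controls Fennick.
No other company's threshold is met.
Tomas controls 5 companies.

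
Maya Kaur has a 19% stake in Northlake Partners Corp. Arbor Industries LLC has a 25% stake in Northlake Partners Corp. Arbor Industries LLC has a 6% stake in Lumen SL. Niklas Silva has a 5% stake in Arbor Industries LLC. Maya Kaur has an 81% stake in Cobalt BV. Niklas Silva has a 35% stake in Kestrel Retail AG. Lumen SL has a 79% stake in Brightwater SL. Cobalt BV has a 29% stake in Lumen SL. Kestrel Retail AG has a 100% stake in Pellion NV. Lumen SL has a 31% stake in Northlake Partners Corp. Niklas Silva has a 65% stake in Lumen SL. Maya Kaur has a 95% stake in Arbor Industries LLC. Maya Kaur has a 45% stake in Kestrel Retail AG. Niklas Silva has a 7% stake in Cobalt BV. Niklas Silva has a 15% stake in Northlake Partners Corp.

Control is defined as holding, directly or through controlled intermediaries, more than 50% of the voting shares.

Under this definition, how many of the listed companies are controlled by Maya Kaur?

2

Maya holds 81% of Cobalt, so Maya controls Cobalt.
Maya holds 95% of Arbor, so Maya controls Arbor.
No other company's threshold is met.
Maya controls 2 companies.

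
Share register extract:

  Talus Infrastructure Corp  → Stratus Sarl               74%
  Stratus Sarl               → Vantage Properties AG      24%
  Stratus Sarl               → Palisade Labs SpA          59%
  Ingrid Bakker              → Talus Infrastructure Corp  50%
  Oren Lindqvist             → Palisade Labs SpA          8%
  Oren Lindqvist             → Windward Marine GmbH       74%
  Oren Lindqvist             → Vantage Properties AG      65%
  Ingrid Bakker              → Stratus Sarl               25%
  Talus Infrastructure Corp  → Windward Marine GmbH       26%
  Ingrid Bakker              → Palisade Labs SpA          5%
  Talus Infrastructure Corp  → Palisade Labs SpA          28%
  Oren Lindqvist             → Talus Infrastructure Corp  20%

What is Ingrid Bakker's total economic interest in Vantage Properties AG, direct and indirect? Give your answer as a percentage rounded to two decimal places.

14.88%

Ingrid reaches Vantage along 2 paths.
Via Stratus: 25% × 24% = 6%.
Via Talus → Stratus: 50% × 74% × 24% = 8.88%.
Total: 6% + 8.88% = 14.88%.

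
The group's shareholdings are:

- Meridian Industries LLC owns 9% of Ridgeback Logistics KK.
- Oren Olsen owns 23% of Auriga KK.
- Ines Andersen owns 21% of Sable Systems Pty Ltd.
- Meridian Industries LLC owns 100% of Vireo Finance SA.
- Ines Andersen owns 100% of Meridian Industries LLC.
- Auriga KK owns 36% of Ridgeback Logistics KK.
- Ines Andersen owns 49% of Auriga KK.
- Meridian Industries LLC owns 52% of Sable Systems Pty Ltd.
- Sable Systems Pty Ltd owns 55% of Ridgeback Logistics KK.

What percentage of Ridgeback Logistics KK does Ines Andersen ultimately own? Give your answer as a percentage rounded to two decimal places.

66.79%

Ines reaches Ridgeback along 4 paths.
Via Auriga: 49% × 36% = 17.64%.
Via Meridian → Sable: 100% × 52% × 55% = 28.6%.
Via Sable: 21% × 55% = 11.55%.
Via Meridian: 100% × 9% = 9%.
Total: 17.64% + 28.6% + 11.55% + 9% = 66.79%.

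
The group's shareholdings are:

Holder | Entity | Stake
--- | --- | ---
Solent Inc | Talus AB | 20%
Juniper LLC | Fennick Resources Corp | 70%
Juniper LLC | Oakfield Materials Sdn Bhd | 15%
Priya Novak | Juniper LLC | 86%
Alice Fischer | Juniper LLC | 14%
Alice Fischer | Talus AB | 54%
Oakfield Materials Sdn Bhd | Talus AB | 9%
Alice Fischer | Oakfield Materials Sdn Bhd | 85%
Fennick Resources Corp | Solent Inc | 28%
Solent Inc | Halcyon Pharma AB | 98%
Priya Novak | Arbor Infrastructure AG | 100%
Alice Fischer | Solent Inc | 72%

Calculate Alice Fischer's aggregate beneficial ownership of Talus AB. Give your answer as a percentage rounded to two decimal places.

76.79%

Alice reaches Talus along 5 paths.
Via Juniper → Fennick → Solent: 14% × 70% × 28% × 20% = 0.5488%.
Via Solent: 72% × 20% = 14.4%.
Direct stake: 54% = 54%.
Via Juniper → Oakfield: 14% × 15% × 9% = 0.189%.
Via Oakfield: 85% × 9% = 7.65%.
Total: 0.5488% + 14.4% + 54% + 0.189% + 7.65% = 76.7878%.
Rounded: 76.79%.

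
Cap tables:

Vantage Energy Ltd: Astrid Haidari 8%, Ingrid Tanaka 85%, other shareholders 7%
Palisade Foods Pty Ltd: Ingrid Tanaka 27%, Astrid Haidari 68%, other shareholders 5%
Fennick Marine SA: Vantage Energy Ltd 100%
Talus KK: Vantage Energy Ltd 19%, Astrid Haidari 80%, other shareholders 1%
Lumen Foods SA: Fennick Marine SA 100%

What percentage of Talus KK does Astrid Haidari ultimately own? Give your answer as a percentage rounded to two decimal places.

Astrid reaches Talus along 2 paths.
Via Vantage: 8% × 19% = 1.52%.
Direct stake: 80% = 80%.
Total: 1.52% + 80% = 81.52%.

81.52%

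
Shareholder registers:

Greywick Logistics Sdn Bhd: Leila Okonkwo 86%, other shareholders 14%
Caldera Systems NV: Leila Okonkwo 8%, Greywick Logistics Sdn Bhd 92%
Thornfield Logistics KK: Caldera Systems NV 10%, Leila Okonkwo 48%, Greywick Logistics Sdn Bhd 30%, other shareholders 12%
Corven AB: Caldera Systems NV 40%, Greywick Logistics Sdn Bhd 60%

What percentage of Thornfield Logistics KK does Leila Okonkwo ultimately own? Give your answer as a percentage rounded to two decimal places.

82.51%

Leila reaches Thornfield along 4 paths.
Via Caldera: 8% × 10% = 0.8%.
Via Greywick → Caldera: 86% × 92% × 10% = 7.912%.
Direct stake: 48% = 48%.
Via Greywick: 86% × 30% = 25.8%.
Total: 0.8% + 7.912% + 48% + 25.8% = 82.512%.
Rounded: 82.51%.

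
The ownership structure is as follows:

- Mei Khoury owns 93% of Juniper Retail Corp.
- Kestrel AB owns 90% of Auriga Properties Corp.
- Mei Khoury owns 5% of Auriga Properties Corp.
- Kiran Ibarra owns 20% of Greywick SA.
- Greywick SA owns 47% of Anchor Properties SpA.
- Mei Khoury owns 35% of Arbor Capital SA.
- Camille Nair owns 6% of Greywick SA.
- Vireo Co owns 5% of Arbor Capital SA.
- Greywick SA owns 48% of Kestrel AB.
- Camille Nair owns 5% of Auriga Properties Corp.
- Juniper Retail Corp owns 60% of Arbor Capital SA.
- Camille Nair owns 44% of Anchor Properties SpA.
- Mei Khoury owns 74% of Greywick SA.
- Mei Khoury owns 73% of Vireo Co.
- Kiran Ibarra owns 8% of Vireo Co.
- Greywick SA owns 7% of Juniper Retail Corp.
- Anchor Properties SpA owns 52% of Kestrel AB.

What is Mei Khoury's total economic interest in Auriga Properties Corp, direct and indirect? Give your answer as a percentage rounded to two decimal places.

Mei reaches Auriga along 3 paths.
Direct stake: 5% = 5%.
Via Greywick → Kestrel: 74% × 48% × 90% = 31.968%.
Via Greywick → Anchor → Kestrel: 74% × 47% × 52% × 90% = 16.27704%.
Total: 5% + 31.968% + 16.27704% = 53.24504%.
Rounded: 53.25%.

53.25%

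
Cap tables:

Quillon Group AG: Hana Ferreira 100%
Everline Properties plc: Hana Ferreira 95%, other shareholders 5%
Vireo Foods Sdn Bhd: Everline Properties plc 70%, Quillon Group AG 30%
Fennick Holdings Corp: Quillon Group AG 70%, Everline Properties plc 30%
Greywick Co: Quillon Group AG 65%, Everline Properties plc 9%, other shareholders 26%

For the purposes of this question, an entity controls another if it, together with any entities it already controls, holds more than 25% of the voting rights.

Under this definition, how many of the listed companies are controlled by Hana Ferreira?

Hana holds 100% of Quillon, so Hana controls Quillon.
Hana holds 95% of Everline, so Hana controls Everline.
Everline and Quillon together hold 70% + 30% = 100% of Vireo, so Hana controls Vireo.
Quillon and Everline together hold 70% + 30% = 100% of Fennick, so Hana controls Fennick.
Quillon and Everline together hold 65% + 9% = 74% of Greywick, so Hana controls Greywick.
Hana controls 5 companies.

5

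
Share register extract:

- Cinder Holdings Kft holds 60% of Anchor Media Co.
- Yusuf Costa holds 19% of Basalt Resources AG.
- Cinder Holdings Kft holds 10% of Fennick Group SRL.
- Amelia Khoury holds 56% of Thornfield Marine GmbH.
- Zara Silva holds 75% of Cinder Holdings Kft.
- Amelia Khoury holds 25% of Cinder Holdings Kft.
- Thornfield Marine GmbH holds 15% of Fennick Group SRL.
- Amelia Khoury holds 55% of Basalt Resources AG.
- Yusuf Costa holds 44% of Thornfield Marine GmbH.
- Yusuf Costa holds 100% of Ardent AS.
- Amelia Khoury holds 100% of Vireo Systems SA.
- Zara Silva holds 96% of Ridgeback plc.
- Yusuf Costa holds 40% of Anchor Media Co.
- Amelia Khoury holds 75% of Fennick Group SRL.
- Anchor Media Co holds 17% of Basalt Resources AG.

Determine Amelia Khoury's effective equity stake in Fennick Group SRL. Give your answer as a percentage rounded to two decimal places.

Amelia reaches Fennick along 3 paths.
Via Cinder: 25% × 10% = 2.5%.
Via Thornfield: 56% × 15% = 8.4%.
Direct stake: 75% = 75%.
Total: 2.5% + 8.4% + 75% = 85.9%.
Rounded: 85.90%.

85.90%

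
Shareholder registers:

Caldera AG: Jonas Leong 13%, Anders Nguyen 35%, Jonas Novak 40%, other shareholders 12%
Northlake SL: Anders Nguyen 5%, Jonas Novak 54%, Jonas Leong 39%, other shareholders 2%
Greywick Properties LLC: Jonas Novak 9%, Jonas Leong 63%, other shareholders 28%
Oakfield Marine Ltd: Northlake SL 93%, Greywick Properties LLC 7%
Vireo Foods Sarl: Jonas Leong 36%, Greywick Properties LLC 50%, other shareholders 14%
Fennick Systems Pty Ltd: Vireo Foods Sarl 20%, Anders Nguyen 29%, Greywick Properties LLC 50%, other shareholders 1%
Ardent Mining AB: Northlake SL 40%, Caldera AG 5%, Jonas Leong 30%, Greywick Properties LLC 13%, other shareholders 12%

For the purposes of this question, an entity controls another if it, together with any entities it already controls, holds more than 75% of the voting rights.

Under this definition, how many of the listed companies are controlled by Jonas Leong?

Jonas Leong's largest direct stake is 63% in Greywick, which does not meet the threshold.
Jonas Leong controls 0 companies.

0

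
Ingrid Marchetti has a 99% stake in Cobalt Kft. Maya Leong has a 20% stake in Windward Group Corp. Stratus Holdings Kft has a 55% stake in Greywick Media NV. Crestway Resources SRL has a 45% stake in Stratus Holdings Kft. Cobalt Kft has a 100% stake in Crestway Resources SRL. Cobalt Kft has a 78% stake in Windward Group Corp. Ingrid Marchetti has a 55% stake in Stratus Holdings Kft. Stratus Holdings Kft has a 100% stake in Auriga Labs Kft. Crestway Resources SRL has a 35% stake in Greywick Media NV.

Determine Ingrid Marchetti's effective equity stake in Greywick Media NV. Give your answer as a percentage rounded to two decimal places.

89.40%

Ingrid reaches Greywick along 3 paths.
Via Cobalt → Crestway: 99% × 100% × 35% = 34.65%.
Via Cobalt → Crestway → Stratus: 99% × 100% × 45% × 55% = 24.5025%.
Via Stratus: 55% × 55% = 30.25%.
Total: 34.65% + 24.5025% + 30.25% = 89.4025%.
Rounded: 89.40%.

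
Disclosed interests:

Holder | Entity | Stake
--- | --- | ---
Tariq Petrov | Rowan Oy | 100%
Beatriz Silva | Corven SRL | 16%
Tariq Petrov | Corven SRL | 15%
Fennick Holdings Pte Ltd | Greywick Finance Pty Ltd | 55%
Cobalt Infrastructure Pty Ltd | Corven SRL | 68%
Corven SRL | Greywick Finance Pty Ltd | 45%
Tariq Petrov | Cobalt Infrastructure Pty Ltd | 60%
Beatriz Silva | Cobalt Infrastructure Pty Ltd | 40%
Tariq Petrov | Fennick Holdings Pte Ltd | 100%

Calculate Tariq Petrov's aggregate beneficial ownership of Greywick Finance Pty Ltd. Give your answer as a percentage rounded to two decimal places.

Tariq reaches Greywick along 3 paths.
Via Fennick: 100% × 55% = 55%.
Via Corven: 15% × 45% = 6.75%.
Via Cobalt → Corven: 60% × 68% × 45% = 18.36%.
Total: 55% + 6.75% + 18.36% = 80.11%.

80.11%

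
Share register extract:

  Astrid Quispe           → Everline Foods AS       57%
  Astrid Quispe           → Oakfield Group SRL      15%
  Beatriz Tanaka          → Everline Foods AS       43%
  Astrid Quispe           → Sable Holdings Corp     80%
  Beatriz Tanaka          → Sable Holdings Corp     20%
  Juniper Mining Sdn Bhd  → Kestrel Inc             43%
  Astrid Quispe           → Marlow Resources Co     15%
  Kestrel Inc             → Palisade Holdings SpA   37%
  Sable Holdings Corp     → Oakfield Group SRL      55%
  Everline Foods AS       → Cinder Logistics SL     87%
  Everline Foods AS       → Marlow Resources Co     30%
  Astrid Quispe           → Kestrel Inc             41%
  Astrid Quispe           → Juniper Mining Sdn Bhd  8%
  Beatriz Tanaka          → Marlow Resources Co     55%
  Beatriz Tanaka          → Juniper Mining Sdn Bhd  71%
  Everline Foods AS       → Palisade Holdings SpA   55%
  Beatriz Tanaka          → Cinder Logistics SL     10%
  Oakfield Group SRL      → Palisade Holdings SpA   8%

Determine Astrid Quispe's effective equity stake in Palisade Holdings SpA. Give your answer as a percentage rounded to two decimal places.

52.51%

Astrid reaches Palisade along 5 paths.
Via Everline: 57% × 55% = 31.35%.
Via Oakfield: 15% × 8% = 1.2%.
Via Sable → Oakfield: 80% × 55% × 8% = 3.52%.
Via Juniper → Kestrel: 8% × 43% × 37% = 1.2728%.
Via Kestrel: 41% × 37% = 15.17%.
Total: 31.35% + 1.2% + 3.52% + 1.2728% + 15.17% = 52.5128%.
Rounded: 52.51%.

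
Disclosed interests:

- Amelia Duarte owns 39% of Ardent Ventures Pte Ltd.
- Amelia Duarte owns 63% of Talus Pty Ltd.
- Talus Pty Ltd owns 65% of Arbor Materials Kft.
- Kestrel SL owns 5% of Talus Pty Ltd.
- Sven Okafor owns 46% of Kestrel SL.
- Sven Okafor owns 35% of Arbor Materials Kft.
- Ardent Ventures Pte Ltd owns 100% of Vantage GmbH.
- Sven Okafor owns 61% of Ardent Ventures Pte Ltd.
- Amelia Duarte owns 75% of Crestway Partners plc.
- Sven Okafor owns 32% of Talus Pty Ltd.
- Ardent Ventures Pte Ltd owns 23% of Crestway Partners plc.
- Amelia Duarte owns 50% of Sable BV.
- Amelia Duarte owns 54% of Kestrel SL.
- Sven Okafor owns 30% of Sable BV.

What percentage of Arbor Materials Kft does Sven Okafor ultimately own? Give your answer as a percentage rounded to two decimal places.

57.30%

Sven reaches Arbor along 3 paths.
Via Talus: 32% × 65% = 20.8%.
Via Kestrel → Talus: 46% × 5% × 65% = 1.495%.
Direct stake: 35% = 35%.
Total: 20.8% + 1.495% + 35% = 57.295%.
Rounded: 57.30%.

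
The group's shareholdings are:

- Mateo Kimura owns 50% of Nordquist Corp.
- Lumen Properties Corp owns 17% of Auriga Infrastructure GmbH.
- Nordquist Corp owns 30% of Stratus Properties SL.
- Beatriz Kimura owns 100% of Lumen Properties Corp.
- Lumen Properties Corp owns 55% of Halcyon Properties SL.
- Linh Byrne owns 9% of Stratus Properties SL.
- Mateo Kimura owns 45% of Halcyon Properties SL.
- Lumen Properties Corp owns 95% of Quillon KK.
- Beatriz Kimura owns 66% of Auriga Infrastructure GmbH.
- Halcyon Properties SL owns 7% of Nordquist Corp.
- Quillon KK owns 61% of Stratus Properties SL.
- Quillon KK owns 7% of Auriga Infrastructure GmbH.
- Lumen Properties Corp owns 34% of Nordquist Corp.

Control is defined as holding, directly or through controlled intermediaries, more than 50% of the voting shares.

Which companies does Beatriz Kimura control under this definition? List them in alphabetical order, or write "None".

Auriga Infrastructure GmbH, Halcyon Properties SL, Lumen Properties Corp, Quillon KK, Stratus Properties SL

Beatriz holds 100% of Lumen, so Beatriz controls Lumen.
Lumen holds 95% of Quillon, so Beatriz controls Quillon.
Lumen holds 55% of Halcyon, so Beatriz controls Halcyon.
Lumen and Beatriz and Quillon together hold 17% + 66% + 7% = 90% of Auriga, so Beatriz controls Auriga.
Quillon holds 61% of Stratus, so Beatriz controls Stratus.
No other company's threshold is met.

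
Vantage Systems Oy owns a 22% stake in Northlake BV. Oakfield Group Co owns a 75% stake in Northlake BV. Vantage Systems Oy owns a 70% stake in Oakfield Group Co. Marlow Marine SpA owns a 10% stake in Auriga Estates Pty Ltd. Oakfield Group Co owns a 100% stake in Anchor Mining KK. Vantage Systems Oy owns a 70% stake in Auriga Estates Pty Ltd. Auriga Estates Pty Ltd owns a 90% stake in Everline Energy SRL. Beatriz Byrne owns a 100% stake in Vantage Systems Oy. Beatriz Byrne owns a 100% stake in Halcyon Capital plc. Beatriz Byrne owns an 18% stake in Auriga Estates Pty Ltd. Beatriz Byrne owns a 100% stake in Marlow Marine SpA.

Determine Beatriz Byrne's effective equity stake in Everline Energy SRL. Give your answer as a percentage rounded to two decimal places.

88.20%

Beatriz reaches Everline along 3 paths.
Via Vantage → Auriga: 100% × 70% × 90% = 63%.
Via Marlow → Auriga: 100% × 10% × 90% = 9%.
Via Auriga: 18% × 90% = 16.2%.
Total: 63% + 9% + 16.2% = 88.2%.
Rounded: 88.20%.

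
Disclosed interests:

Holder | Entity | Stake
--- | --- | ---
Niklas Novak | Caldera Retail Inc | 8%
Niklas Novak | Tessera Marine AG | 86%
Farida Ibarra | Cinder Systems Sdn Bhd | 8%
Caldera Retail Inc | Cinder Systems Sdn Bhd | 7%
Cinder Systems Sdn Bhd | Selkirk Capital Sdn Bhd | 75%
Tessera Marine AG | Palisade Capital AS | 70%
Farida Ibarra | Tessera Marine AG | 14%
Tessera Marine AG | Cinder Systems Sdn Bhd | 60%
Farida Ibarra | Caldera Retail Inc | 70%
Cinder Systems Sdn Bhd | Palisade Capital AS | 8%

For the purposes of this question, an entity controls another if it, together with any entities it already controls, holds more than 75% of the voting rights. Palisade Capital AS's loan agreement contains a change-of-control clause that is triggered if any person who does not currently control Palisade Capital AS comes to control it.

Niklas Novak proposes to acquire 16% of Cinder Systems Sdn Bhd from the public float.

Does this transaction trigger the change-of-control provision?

The purchase changes only Niklas's holdings, so Niklas is the only person who could newly come to control Palisade.
Niklas holds 86% of Tessera, so Niklas controls Tessera.
In Palisade, Niklas's side holds only 70%, not > 75%.
So before the transaction, Niklas does not control Palisade.
After the purchase, Niklas holds 16% of Cinder directly.
Tessera and Niklas together hold 60% + 16% = 76% of Cinder, so Niklas controls Cinder.
Cinder and Tessera together hold 8% + 70% = 78% of Palisade, so Niklas controls Palisade.
Niklas did not control Palisade before and does after, so the clause is triggered.

Yes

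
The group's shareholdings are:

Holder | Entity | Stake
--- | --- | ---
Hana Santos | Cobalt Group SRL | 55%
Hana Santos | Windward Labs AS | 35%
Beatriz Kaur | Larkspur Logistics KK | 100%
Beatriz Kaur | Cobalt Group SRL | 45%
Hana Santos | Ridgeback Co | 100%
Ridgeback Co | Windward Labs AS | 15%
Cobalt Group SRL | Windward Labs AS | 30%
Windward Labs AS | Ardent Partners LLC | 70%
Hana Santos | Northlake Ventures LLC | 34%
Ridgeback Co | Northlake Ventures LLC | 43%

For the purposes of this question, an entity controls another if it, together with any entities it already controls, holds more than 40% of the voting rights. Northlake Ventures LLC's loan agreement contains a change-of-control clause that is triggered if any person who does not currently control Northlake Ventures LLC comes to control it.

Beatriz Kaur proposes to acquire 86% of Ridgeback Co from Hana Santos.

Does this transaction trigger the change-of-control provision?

The purchase adds only to Beatriz's holdings (Hana's stake shrinks), so Beatriz is the only person who could newly come to control Northlake.
Beatriz holds 45% of Cobalt, so Beatriz controls Cobalt.
Beatriz holds 100% of Larkspur, so Beatriz controls Larkspur.
Neither Beatriz nor any entity Beatriz controls holds any voting interest in Northlake.
So before the transaction, Beatriz does not control Northlake.
After the purchase, Beatriz holds 86% of Ridgeback directly, and Hana's stake falls to 14%.
Beatriz holds 86% of Ridgeback, so Beatriz controls Ridgeback.
Ridgeback holds 43% of Northlake, so Beatriz controls Northlake.
Beatriz did not control Northlake before and does after, so the clause is triggered.

Yes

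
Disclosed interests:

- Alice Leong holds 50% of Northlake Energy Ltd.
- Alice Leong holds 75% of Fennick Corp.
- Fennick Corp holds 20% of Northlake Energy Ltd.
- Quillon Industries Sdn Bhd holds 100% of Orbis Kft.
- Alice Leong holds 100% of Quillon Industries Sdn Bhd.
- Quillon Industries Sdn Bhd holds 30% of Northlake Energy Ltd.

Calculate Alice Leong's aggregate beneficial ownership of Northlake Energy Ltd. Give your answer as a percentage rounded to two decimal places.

Alice reaches Northlake along 3 paths.
Via Quillon: 100% × 30% = 30%.
Direct stake: 50% = 50%.
Via Fennick: 75% × 20% = 15%.
Total: 30% + 50% + 15% = 95%.
Rounded: 95.00%.

95.00%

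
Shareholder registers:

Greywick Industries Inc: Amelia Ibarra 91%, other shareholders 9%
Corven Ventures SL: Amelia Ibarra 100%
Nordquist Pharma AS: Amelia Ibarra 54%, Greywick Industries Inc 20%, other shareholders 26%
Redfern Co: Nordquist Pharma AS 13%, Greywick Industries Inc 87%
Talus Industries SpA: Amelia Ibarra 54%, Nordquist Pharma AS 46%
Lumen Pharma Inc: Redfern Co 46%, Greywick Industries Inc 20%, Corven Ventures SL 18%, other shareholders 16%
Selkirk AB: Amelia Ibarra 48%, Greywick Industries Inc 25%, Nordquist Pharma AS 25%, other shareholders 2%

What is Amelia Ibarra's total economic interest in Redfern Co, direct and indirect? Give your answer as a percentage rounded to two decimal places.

Amelia reaches Redfern along 3 paths.
Via Nordquist: 54% × 13% = 7.02%.
Via Greywick → Nordquist: 91% × 20% × 13% = 2.366%.
Via Greywick: 91% × 87% = 79.17%.
Total: 7.02% + 2.366% + 79.17% = 88.556%.
Rounded: 88.56%.

88.56%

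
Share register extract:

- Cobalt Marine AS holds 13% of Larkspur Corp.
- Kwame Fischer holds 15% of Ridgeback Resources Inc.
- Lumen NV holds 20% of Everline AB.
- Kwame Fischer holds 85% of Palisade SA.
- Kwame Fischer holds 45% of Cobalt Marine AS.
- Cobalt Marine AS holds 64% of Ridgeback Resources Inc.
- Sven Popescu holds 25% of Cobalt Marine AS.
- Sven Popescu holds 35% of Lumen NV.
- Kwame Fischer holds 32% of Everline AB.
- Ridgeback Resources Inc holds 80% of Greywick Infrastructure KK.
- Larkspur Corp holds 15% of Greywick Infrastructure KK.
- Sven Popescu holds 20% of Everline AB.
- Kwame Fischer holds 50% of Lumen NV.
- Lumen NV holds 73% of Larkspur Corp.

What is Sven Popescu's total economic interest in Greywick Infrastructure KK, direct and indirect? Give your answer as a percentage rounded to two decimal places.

Sven reaches Greywick along 3 paths.
Via Lumen → Larkspur: 35% × 73% × 15% = 3.8325%.
Via Cobalt → Larkspur: 25% × 13% × 15% = 0.4875%.
Via Cobalt → Ridgeback: 25% × 64% × 80% = 12.8%.
Total: 3.8325% + 0.4875% + 12.8% = 17.12%.

17.12%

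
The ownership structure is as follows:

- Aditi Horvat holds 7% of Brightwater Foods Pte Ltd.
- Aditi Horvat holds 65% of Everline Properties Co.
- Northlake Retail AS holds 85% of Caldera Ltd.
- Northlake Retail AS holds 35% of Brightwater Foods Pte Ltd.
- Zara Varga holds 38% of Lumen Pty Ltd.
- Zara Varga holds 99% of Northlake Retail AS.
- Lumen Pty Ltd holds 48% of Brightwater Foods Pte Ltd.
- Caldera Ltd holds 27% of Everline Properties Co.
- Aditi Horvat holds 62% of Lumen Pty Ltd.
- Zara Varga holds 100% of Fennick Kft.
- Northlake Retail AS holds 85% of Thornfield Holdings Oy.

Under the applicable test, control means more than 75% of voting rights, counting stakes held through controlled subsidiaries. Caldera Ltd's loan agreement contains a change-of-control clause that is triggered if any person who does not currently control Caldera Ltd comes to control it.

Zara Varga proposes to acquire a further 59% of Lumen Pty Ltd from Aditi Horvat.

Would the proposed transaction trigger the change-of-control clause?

The purchase adds only to Zara's holdings (Aditi's stake shrinks), so Zara is the only person who could newly come to control Caldera.
Zara holds 99% of Northlake, so Zara controls Northlake.
Northlake holds 85% of Caldera, so Zara controls Caldera.
So Zara already controls Caldera before the transaction.
After the purchase, Zara's direct stake in Lumen rises to 38% + 59% = 97%, and Aditi's stake falls to 3%.
Zara controlled Caldera already, so this is not a new person acquiring control; every other person's position is unchanged or reduced.
No new person acquires control, so the clause is not triggered.

No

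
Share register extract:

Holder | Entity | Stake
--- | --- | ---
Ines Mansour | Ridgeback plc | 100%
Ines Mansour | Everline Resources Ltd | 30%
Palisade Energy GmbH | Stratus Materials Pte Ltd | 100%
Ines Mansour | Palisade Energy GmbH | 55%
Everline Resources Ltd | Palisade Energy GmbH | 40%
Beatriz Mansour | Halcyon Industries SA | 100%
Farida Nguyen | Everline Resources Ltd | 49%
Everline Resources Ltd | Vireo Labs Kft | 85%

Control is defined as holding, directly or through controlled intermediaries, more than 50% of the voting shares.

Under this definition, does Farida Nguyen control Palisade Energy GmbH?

No

Farida's largest direct stake is 49% in Everline, which does not meet the threshold, so Farida controls no company.
Neither Farida nor any entity Farida controls holds any voting interest in Palisade.
So Farida does not control Palisade.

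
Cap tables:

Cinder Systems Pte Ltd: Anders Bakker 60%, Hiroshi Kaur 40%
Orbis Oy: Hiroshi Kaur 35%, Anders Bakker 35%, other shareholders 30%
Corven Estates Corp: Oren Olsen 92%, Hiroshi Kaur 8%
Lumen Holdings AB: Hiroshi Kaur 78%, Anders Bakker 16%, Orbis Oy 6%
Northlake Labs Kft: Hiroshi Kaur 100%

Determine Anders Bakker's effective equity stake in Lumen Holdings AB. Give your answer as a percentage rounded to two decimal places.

18.10%

Anders reaches Lumen along 2 paths.
Direct stake: 16% = 16%.
Via Orbis: 35% × 6% = 2.1%.
Total: 16% + 2.1% = 18.1%.
Rounded: 18.10%.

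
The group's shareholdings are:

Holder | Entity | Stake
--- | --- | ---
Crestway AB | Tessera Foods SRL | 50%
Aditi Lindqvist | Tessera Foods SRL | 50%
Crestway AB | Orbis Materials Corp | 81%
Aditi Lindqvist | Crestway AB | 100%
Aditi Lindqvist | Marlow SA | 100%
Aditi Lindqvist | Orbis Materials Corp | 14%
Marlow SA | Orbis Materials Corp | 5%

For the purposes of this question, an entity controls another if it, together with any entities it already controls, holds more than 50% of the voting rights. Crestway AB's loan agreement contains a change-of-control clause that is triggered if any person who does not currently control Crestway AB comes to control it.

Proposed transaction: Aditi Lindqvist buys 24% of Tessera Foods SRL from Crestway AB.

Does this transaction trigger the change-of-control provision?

The purchase adds only to Aditi's holdings (Crestway's stake shrinks), so Aditi is the only person who could newly come to control Crestway.
Aditi holds 100% of Crestway, so Aditi controls Crestway.
So Aditi already controls Crestway before the transaction.
After the purchase, Aditi's direct stake in Tessera rises to 50% + 24% = 74%, and Crestway's stake falls to 26%.
Aditi controlled Crestway already, so this is not a new person acquiring control; every other person's position is unchanged or reduced.
No new person acquires control, so the clause is not triggered.

No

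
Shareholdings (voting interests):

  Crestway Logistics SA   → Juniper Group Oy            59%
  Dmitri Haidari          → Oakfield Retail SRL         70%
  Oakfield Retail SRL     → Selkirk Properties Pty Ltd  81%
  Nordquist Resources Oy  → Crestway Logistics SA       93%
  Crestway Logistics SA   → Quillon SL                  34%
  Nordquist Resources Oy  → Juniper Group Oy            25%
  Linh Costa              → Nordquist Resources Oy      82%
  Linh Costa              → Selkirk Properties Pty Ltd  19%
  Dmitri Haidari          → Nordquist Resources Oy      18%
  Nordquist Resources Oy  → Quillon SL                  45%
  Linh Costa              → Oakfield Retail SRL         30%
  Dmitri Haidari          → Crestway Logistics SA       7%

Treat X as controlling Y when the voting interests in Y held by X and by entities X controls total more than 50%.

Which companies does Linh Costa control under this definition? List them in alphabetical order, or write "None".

Crestway Logistics SA, Juniper Group Oy, Nordquist Resources Oy, Quillon SL

Linh holds 82% of Nordquist, so Linh controls Nordquist.
Nordquist holds 93% of Crestway, so Linh controls Crestway.
Nordquist and Crestway together hold 45% + 34% = 79% of Quillon, so Linh controls Quillon.
Crestway and Nordquist together hold 59% + 25% = 84% of Juniper, so Linh controls Juniper.
No other company's threshold is met.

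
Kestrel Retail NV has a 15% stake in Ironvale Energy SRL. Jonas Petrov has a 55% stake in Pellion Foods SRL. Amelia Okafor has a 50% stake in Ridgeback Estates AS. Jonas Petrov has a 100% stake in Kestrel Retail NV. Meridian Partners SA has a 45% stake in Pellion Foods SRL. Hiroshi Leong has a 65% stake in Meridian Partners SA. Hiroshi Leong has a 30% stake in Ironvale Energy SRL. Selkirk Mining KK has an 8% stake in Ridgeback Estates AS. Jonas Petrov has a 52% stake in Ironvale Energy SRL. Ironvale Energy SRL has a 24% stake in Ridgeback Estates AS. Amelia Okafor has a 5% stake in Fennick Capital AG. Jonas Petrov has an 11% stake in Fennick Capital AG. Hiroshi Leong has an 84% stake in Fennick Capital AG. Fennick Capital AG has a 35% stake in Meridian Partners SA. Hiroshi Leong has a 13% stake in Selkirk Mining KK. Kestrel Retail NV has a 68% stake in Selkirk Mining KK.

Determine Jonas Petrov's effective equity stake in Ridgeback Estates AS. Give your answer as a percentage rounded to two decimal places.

Jonas reaches Ridgeback along 3 paths.
Via Kestrel → Selkirk: 100% × 68% × 8% = 5.44%.
Via Ironvale: 52% × 24% = 12.48%.
Via Kestrel → Ironvale: 100% × 15% × 24% = 3.6%.
Total: 5.44% + 12.48% + 3.6% = 21.52%.

21.52%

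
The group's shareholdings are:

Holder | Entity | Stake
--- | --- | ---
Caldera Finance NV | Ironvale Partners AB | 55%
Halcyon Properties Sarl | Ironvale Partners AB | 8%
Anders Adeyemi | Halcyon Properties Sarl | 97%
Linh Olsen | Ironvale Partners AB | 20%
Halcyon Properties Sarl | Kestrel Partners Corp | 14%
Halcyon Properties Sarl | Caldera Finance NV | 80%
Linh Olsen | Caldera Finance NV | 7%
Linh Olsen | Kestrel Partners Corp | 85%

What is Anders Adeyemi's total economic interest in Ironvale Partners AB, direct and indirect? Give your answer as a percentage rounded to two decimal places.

Anders reaches Ironvale along 2 paths.
Via Halcyon: 97% × 8% = 7.76%.
Via Halcyon → Caldera: 97% × 80% × 55% = 42.68%.
Total: 7.76% + 42.68% = 50.44%.

50.44%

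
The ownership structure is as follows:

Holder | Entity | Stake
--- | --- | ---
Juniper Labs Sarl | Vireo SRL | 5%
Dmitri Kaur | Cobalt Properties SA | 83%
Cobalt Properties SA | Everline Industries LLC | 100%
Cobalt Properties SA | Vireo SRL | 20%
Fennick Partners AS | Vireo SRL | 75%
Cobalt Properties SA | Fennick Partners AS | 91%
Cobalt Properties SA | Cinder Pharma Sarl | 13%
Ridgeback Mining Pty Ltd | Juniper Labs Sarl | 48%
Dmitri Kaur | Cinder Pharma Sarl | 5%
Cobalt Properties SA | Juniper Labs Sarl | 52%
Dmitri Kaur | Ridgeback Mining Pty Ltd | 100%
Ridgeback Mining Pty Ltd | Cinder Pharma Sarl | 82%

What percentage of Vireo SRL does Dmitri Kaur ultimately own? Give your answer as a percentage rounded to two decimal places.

Dmitri reaches Vireo along 4 paths.
Via Cobalt → Fennick: 83% × 91% × 75% = 56.6475%.
Via Cobalt: 83% × 20% = 16.6%.
Via Ridgeback → Juniper: 100% × 48% × 5% = 2.4%.
Via Cobalt → Juniper: 83% × 52% × 5% = 2.158%.
Total: 56.6475% + 16.6% + 2.4% + 2.158% = 77.8055%.
Rounded: 77.81%.

77.81%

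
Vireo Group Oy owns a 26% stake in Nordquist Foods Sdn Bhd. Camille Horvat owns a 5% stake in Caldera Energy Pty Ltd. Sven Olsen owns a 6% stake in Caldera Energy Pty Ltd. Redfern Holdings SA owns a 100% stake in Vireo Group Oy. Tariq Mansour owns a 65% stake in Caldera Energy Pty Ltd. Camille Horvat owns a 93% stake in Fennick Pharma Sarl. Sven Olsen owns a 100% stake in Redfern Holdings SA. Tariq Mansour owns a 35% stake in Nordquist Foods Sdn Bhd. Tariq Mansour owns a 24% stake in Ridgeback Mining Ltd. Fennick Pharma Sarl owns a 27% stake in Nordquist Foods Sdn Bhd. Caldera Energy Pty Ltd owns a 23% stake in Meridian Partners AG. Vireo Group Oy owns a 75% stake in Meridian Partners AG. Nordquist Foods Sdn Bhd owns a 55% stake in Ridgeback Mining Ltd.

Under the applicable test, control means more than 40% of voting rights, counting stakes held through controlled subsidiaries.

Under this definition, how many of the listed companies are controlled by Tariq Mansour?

1

Tariq holds 65% of Caldera, so Tariq controls Caldera.
No other company's threshold is met.
Tariq controls 1 company.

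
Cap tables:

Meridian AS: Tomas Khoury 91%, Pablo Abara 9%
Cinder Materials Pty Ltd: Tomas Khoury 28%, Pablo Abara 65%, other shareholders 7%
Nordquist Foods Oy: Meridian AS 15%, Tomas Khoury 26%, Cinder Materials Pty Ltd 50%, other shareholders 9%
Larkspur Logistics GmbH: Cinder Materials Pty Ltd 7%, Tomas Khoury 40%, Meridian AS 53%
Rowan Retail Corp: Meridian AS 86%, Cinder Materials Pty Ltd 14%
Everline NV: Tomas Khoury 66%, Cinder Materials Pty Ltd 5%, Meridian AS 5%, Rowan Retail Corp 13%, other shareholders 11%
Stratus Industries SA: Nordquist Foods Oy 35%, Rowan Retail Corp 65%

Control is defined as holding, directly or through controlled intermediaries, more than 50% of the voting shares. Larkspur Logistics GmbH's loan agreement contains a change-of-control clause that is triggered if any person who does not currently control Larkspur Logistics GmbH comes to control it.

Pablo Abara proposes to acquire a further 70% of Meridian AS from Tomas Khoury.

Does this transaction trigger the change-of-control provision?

The purchase adds only to Pablo's holdings (Tomas's stake shrinks), so Pablo is the only person who could newly come to control Larkspur.
Pablo holds 65% of Cinder, so Pablo controls Cinder.
In Larkspur, Pablo's side holds only 7%, not > 50%.
So before the transaction, Pablo does not control Larkspur.
After the purchase, Pablo's direct stake in Meridian rises to 9% + 70% = 79%, and Tomas's stake falls to 21%.
Pablo holds 79% of Meridian, so Pablo controls Meridian.
Cinder and Meridian together hold 7% + 53% = 60% of Larkspur, so Pablo controls Larkspur.
Pablo did not control Larkspur before and does after, so the clause is triggered.

Yes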